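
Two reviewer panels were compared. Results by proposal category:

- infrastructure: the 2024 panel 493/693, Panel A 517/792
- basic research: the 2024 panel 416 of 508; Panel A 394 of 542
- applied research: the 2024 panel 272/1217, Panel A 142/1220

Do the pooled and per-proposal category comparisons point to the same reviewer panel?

Infrastructure: the 2024 panel 493/693 = 71.1%, Panel A 517/792 = 65.3% → the 2024 panel
Basic research: the 2024 panel 416/508 = 81.9%, Panel A 394/542 = 72.7% → the 2024 panel
Applied research: the 2024 panel 272/1217 = 22.4%, Panel A 142/1220 = 11.6% → the 2024 panel
Overall: the 2024 panel 1181/2418 = 48.8%, Panel A 1053/2554 = 41.2% → the 2024 panel
The 2024 panel wins overall and in every proposal group — no reversal.

Yes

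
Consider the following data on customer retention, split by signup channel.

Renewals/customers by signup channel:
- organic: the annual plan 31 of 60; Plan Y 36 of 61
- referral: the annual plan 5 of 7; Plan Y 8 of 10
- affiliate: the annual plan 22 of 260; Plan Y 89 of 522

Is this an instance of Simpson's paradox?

Organic: the annual plan 31/60 = 51.7%, Plan Y 36/61 = 59.0% → Plan Y
Referral: the annual plan 5/7 = 71.4%, Plan Y 8/10 = 80.0% → Plan Y
Affiliate: the annual plan 22/260 = 8.5%, Plan Y 89/522 = 17.0% → Plan Y
Overall: the annual plan 58/327 = 17.7%, Plan Y 133/593 = 22.4% → Plan Y
Plan Y wins overall and in every signup group — no reversal.

No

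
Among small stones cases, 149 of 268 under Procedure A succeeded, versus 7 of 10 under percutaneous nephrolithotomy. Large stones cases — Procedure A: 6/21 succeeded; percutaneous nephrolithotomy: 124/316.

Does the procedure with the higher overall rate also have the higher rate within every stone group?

Small stones: Procedure A 149/268 = 55.6%, percutaneous nephrolithotomy 7/10 = 70.0% → percutaneous nephrolithotomy
Large stones: Procedure A 6/21 = 28.6%, percutaneous nephrolithotomy 124/316 = 39.2% → percutaneous nephrolithotomy
Overall: Procedure A 155/289 = 53.6%, percutaneous nephrolithotomy 131/326 = 40.2% → Procedure A
Percutaneous nephrolithotomy wins each stone group but Procedure A wins overall — the comparison reverses. Percutaneous nephrolithotomy's cases skew toward large stones, which has a lower base rate.

No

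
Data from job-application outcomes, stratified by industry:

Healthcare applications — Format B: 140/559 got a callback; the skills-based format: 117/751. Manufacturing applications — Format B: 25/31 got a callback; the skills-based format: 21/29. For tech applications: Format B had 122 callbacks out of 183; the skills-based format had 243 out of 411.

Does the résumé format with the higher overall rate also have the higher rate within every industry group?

Healthcare: Format B 140/559 = 25.0%, the skills-based format 117/751 = 15.6% → Format B
Manufacturing: Format B 25/31 = 80.6%, the skills-based format 21/29 = 72.4% → Format B
Tech: Format B 122/183 = 66.7%, the skills-based format 243/411 = 59.1% → Format B
Overall: Format B 287/773 = 37.1%, the skills-based format 381/1191 = 32.0% → Format B
Format B wins overall and in every industry group — no reversal.

Yes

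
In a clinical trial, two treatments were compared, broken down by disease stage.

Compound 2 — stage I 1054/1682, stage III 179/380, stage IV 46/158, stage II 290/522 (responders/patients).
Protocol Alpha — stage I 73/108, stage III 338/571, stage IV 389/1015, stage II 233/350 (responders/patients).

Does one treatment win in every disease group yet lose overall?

Yes

Stage I: Compound 2 1054/1682 = 62.7%, Protocol Alpha 73/108 = 67.6% → Protocol Alpha
Stage III: Compound 2 179/380 = 47.1%, Protocol Alpha 338/571 = 59.2% → Protocol Alpha
Stage IV: Compound 2 46/158 = 29.1%, Protocol Alpha 389/1015 = 38.3% → Protocol Alpha
Stage II: Compound 2 290/522 = 55.6%, Protocol Alpha 233/350 = 66.6% → Protocol Alpha
Overall: Compound 2 1569/2742 = 57.2%, Protocol Alpha 1033/2044 = 50.5% → Compound 2
Protocol Alpha wins each disease group but Compound 2 wins overall — the comparison reverses. Protocol Alpha's patients skew toward stage IV, which has a lower base rate.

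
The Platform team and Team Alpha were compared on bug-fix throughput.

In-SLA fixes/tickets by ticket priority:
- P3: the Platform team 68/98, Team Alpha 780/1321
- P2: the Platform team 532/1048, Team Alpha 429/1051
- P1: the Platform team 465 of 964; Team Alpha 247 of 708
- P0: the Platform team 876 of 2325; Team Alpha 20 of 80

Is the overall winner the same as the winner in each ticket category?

No

P3: the Platform team 68/98 = 69.4%, Team Alpha 780/1321 = 59.0% → the Platform team
P2: the Platform team 532/1048 = 50.8%, Team Alpha 429/1051 = 40.8% → the Platform team
P1: the Platform team 465/964 = 48.2%, Team Alpha 247/708 = 34.9% → the Platform team
P0: the Platform team 876/2325 = 37.7%, Team Alpha 20/80 = 25.0% → the Platform team
Overall: the Platform team 1941/4435 = 43.8%, Team Alpha 1476/3160 = 46.7% → Team Alpha
The Platform team wins each ticket group but Team Alpha wins overall — the comparison reverses. The Platform team's tickets skew toward P0, which has a lower base rate.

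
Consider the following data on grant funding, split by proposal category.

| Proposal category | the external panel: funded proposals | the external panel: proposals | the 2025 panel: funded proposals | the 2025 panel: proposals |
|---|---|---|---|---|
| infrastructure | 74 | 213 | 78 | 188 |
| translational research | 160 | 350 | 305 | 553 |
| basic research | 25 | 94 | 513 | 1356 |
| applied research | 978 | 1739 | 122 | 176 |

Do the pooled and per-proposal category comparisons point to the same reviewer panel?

No

Infrastructure: the external panel 74/213 = 34.7%, the 2025 panel 78/188 = 41.5% → the 2025 panel
Translational research: the external panel 160/350 = 45.7%, the 2025 panel 305/553 = 55.2% → the 2025 panel
Basic research: the external panel 25/94 = 26.6%, the 2025 panel 513/1356 = 37.8% → the 2025 panel
Applied research: the external panel 978/1739 = 56.2%, the 2025 panel 122/176 = 69.3% → the 2025 panel
Overall: the external panel 1237/2396 = 51.6%, the 2025 panel 1018/2273 = 44.8% → the external panel
The 2025 panel wins each proposal group but the external panel wins overall — the comparison reverses. The 2025 panel's proposals skew toward basic research, which has a lower base rate.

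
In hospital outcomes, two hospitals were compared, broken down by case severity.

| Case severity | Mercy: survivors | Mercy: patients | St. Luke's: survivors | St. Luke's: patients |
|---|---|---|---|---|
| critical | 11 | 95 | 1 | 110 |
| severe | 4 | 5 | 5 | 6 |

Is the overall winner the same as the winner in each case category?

Critical: Mercy 11/95 = 11.6%, St. Luke's 1/110 = 0.9% → Mercy
Severe: Mercy 4/5 = 80.0%, St. Luke's 5/6 = 83.3% → St. Luke's
Overall: Mercy 15/100 = 15.0%, St. Luke's 6/116 = 5.2% → Mercy
Neither sweeps: Mercy wins 1 of 2 groups, St. Luke's wins 1. Mercy wins overall but not every group — no Simpson reversal.

No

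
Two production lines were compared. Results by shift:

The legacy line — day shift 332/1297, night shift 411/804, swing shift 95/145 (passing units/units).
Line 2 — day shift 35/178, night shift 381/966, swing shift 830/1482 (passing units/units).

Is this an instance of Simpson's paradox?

Day shift: the legacy line 332/1297 = 25.6%, Line 2 35/178 = 19.7% → the legacy line
Night shift: the legacy line 411/804 = 51.1%, Line 2 381/966 = 39.4% → the legacy line
Swing shift: the legacy line 95/145 = 65.5%, Line 2 830/1482 = 56.0% → the legacy line
Overall: the legacy line 838/2246 = 37.3%, Line 2 1246/2626 = 47.4% → Line 2
The legacy line wins each shift group but Line 2 wins overall — the comparison reverses. The legacy line's units skew toward day shift, which has a lower base rate.

Yes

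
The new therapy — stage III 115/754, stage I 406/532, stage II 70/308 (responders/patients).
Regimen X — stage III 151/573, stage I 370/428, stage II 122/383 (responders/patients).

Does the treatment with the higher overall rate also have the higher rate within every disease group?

Yes

Stage III: the new therapy 115/754 = 15.3%, Regimen X 151/573 = 26.4% → Regimen X
Stage I: the new therapy 406/532 = 76.3%, Regimen X 370/428 = 86.4% → Regimen X
Stage II: the new therapy 70/308 = 22.7%, Regimen X 122/383 = 31.9% → Regimen X
Overall: the new therapy 591/1594 = 37.1%, Regimen X 643/1384 = 46.5% → Regimen X
Regimen X wins overall and in every disease group — no reversal.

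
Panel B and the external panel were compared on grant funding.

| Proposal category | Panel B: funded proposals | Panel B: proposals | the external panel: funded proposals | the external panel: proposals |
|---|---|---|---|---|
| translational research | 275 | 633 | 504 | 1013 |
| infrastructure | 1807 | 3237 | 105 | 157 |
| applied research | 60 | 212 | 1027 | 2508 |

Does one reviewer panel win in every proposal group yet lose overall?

Translational research: Panel B 275/633 = 43.4%, the external panel 504/1013 = 49.8% → the external panel
Infrastructure: Panel B 1807/3237 = 55.8%, the external panel 105/157 = 66.9% → the external panel
Applied research: Panel B 60/212 = 28.3%, the external panel 1027/2508 = 40.9% → the external panel
Overall: Panel B 2142/4082 = 52.5%, the external panel 1636/3678 = 44.5% → Panel B
The external panel wins each proposal group but Panel B wins overall — the comparison reverses. The external panel's proposals skew toward applied research, which has a lower base rate.

Yes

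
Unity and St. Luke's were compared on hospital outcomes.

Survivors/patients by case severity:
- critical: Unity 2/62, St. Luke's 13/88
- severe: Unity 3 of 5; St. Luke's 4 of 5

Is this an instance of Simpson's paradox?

Critical: Unity 2/62 = 3.2%, St. Luke's 13/88 = 14.8% → St. Luke's
Severe: Unity 3/5 = 60.0%, St. Luke's 4/5 = 80.0% → St. Luke's
Overall: Unity 5/67 = 7.5%, St. Luke's 17/93 = 18.3% → St. Luke's
St. Luke's wins overall and in every case group — no reversal.

No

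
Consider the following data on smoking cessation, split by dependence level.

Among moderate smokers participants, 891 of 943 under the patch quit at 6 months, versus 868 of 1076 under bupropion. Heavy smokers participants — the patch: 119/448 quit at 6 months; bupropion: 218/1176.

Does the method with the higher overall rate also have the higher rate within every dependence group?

Yes

Moderate smokers: the patch 891/943 = 94.5%, bupropion 868/1076 = 80.7% → the patch
Heavy smokers: the patch 119/448 = 26.6%, bupropion 218/1176 = 18.5% → the patch
Overall: the patch 1010/1391 = 72.6%, bupropion 1086/2252 = 48.2% → the patch
The patch wins overall and in every dependence group — no reversal.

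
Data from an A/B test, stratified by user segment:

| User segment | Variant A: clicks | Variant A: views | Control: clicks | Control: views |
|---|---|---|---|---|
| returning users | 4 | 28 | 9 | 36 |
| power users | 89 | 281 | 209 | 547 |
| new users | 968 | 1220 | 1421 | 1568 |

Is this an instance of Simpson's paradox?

No

Returning users: Variant A 4/28 = 14.3%, Control 9/36 = 25.0% → Control
Power users: Variant A 89/281 = 31.7%, Control 209/547 = 38.2% → Control
New users: Variant A 968/1220 = 79.3%, Control 1421/1568 = 90.6% → Control
Overall: Variant A 1061/1529 = 69.4%, Control 1639/2151 = 76.2% → Control
Control wins overall and in every user group — no reversal.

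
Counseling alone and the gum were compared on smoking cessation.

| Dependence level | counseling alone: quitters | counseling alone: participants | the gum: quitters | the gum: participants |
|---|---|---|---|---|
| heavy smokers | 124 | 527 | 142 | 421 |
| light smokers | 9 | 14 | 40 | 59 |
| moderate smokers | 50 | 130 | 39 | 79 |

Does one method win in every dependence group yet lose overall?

No

Heavy smokers: counseling alone 124/527 = 23.5%, the gum 142/421 = 33.7% → the gum
Light smokers: counseling alone 9/14 = 64.3%, the gum 40/59 = 67.8% → the gum
Moderate smokers: counseling alone 50/130 = 38.5%, the gum 39/79 = 49.4% → the gum
Overall: counseling alone 183/671 = 27.3%, the gum 221/559 = 39.5% → the gum
The gum wins overall and in every dependence group — no reversal.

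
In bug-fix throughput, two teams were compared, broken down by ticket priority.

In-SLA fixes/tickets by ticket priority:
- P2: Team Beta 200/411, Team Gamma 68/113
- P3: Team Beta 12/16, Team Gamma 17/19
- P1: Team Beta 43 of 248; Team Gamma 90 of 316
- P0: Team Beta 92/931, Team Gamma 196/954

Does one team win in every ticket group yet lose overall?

No

P2: Team Beta 200/411 = 48.7%, Team Gamma 68/113 = 60.2% → Team Gamma
P3: Team Beta 12/16 = 75.0%, Team Gamma 17/19 = 89.5% → Team Gamma
P1: Team Beta 43/248 = 17.3%, Team Gamma 90/316 = 28.5% → Team Gamma
P0: Team Beta 92/931 = 9.9%, Team Gamma 196/954 = 20.5% → Team Gamma
Overall: Team Beta 347/1606 = 21.6%, Team Gamma 371/1402 = 26.5% → Team Gamma
Team Gamma wins overall and in every ticket group — no reversal.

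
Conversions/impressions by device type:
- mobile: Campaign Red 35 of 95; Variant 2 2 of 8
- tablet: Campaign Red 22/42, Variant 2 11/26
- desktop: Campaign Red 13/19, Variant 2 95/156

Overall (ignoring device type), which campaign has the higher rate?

Variant 2

Mobile: Campaign Red 35/95 = 36.8%, Variant 2 2/8 = 25.0% → Campaign Red
Tablet: Campaign Red 22/42 = 52.4%, Variant 2 11/26 = 42.3% → Campaign Red
Desktop: Campaign Red 13/19 = 68.4%, Variant 2 95/156 = 60.9% → Campaign Red
Overall: Campaign Red 70/156 = 44.9%, Variant 2 108/190 = 56.8% → Variant 2
(Campaign Red wins every device group but Variant 2 wins overall — Campaign Red's impressions skew toward the low-rate mobile group.)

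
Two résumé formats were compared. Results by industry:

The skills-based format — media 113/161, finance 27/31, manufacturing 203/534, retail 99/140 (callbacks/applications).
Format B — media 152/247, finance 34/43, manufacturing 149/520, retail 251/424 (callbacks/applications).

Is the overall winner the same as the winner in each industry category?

Yes

Media: the skills-based format 113/161 = 70.2%, Format B 152/247 = 61.5% → the skills-based format
Finance: the skills-based format 27/31 = 87.1%, Format B 34/43 = 79.1% → the skills-based format
Manufacturing: the skills-based format 203/534 = 38.0%, Format B 149/520 = 28.7% → the skills-based format
Retail: the skills-based format 99/140 = 70.7%, Format B 251/424 = 59.2% → the skills-based format
Overall: the skills-based format 442/866 = 51.0%, Format B 586/1234 = 47.5% → the skills-based format
The skills-based format wins overall and in every industry group — no reversal.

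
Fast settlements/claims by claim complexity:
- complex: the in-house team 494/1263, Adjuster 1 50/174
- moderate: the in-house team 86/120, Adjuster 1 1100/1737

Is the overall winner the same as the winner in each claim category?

No

Complex: the in-house team 494/1263 = 39.1%, Adjuster 1 50/174 = 28.7% → the in-house team
Moderate: the in-house team 86/120 = 71.7%, Adjuster 1 1100/1737 = 63.3% → the in-house team
Overall: the in-house team 580/1383 = 41.9%, Adjuster 1 1150/1911 = 60.2% → Adjuster 1
The in-house team wins each claim group but Adjuster 1 wins overall — the comparison reverses. The in-house team's claims skew toward complex, which has a lower base rate.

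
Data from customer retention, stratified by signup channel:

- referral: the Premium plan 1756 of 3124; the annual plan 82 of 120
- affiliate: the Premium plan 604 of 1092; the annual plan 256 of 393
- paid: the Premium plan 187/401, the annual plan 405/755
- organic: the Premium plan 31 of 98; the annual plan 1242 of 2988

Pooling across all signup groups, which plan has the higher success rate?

the Premium plan

Referral: the Premium plan 1756/3124 = 56.2%, the annual plan 82/120 = 68.3% → the annual plan
Affiliate: the Premium plan 604/1092 = 55.3%, the annual plan 256/393 = 65.1% → the annual plan
Paid: the Premium plan 187/401 = 46.6%, the annual plan 405/755 = 53.6% → the annual plan
Organic: the Premium plan 31/98 = 31.6%, the annual plan 1242/2988 = 41.6% → the annual plan
Overall: the Premium plan 2578/4715 = 54.7%, the annual plan 1985/4256 = 46.6% → the Premium plan
(The annual plan wins every signup group but the Premium plan wins overall — the annual plan's customers skew toward the low-rate organic group.)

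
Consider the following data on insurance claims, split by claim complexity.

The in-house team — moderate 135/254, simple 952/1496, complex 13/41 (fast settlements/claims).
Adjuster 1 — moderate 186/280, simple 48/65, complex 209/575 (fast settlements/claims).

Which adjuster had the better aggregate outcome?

Moderate: the in-house team 135/254 = 53.1%, Adjuster 1 186/280 = 66.4% → Adjuster 1
Simple: the in-house team 952/1496 = 63.6%, Adjuster 1 48/65 = 73.8% → Adjuster 1
Complex: the in-house team 13/41 = 31.7%, Adjuster 1 209/575 = 36.3% → Adjuster 1
Overall: the in-house team 1100/1791 = 61.4%, Adjuster 1 443/920 = 48.2% → the in-house team
(Adjuster 1 wins every claim group but the in-house team wins overall — Adjuster 1's claims skew toward the low-rate complex group.)

the in-house team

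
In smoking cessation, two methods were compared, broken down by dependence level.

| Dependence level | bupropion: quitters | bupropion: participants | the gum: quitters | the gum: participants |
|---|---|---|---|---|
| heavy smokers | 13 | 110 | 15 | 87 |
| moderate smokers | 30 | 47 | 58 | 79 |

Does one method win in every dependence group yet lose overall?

No

Heavy smokers: bupropion 13/110 = 11.8%, the gum 15/87 = 17.2% → the gum
Moderate smokers: bupropion 30/47 = 63.8%, the gum 58/79 = 73.4% → the gum
Overall: bupropion 43/157 = 27.4%, the gum 73/166 = 44.0% → the gum
The gum wins overall and in every dependence group — no reversal.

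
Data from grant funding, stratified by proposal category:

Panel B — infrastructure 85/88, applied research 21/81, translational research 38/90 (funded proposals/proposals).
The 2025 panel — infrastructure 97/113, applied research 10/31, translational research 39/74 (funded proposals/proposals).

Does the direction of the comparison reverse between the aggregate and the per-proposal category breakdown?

Infrastructure: Panel B 85/88 = 96.6%, the 2025 panel 97/113 = 85.8% → Panel B
Applied research: Panel B 21/81 = 25.9%, the 2025 panel 10/31 = 32.3% → the 2025 panel
Translational research: Panel B 38/90 = 42.2%, the 2025 panel 39/74 = 52.7% → the 2025 panel
Overall: Panel B 144/259 = 55.6%, the 2025 panel 146/218 = 67.0% → the 2025 panel
Neither sweeps: Panel B wins 1 of 3 groups, the 2025 panel wins 2. The 2025 panel wins overall but not every group — no Simpson reversal.

No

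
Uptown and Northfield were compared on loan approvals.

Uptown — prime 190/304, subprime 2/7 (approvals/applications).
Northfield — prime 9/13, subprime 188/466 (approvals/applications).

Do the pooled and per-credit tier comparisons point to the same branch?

No

Prime: Uptown 190/304 = 62.5%, Northfield 9/13 = 69.2% → Northfield
Subprime: Uptown 2/7 = 28.6%, Northfield 188/466 = 40.3% → Northfield
Overall: Uptown 192/311 = 61.7%, Northfield 197/479 = 41.1% → Uptown
Northfield wins each credit group but Uptown wins overall — the comparison reverses. Northfield's applications skew toward subprime, which has a lower base rate.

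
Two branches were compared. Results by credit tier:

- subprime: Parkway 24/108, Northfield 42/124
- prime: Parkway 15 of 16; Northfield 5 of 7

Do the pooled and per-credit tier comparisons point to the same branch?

Subprime: Parkway 24/108 = 22.2%, Northfield 42/124 = 33.9% → Northfield
Prime: Parkway 15/16 = 93.8%, Northfield 5/7 = 71.4% → Parkway
Overall: Parkway 39/124 = 31.5%, Northfield 47/131 = 35.9% → Northfield
Neither sweeps: Parkway wins 1 of 2 groups, Northfield wins 1. Northfield wins overall but not every group — no Simpson reversal.

No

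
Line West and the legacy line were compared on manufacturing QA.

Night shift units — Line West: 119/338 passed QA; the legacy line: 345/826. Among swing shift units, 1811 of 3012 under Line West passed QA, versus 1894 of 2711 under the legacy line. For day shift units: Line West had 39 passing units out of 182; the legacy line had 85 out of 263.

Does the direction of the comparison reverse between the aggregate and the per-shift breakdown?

No

Night shift: Line West 119/338 = 35.2%, the legacy line 345/826 = 41.8% → the legacy line
Swing shift: Line West 1811/3012 = 60.1%, the legacy line 1894/2711 = 69.9% → the legacy line
Day shift: Line West 39/182 = 21.4%, the legacy line 85/263 = 32.3% → the legacy line
Overall: Line West 1969/3532 = 55.7%, the legacy line 2324/3800 = 61.2% → the legacy line
The legacy line wins overall and in every shift group — no reversal.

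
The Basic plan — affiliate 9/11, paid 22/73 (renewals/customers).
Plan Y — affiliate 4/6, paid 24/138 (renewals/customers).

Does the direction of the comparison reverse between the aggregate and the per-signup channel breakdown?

No

Affiliate: the Basic plan 9/11 = 81.8%, Plan Y 4/6 = 66.7% → the Basic plan
Paid: the Basic plan 22/73 = 30.1%, Plan Y 24/138 = 17.4% → the Basic plan
Overall: the Basic plan 31/84 = 36.9%, Plan Y 28/144 = 19.4% → the Basic plan
The Basic plan wins overall and in every signup group — no reversal.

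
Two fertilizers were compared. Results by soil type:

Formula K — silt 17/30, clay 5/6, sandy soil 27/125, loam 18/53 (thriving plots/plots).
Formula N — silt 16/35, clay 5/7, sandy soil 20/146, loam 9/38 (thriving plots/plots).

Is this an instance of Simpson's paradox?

Silt: Formula K 17/30 = 56.7%, Formula N 16/35 = 45.7% → Formula K
Clay: Formula K 5/6 = 83.3%, Formula N 5/7 = 71.4% → Formula K
Sandy soil: Formula K 27/125 = 21.6%, Formula N 20/146 = 13.7% → Formula K
Loam: Formula K 18/53 = 34.0%, Formula N 9/38 = 23.7% → Formula K
Overall: Formula K 67/214 = 31.3%, Formula N 50/226 = 22.1% → Formula K
Formula K wins overall and in every soil group — no reversal.

No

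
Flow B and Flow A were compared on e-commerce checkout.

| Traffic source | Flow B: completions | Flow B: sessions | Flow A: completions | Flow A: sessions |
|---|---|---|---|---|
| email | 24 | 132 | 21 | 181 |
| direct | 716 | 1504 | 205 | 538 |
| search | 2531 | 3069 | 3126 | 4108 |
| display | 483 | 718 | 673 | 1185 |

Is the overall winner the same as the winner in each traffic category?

Email: Flow B 24/132 = 18.2%, Flow A 21/181 = 11.6% → Flow B
Direct: Flow B 716/1504 = 47.6%, Flow A 205/538 = 38.1% → Flow B
Search: Flow B 2531/3069 = 82.5%, Flow A 3126/4108 = 76.1% → Flow B
Display: Flow B 483/718 = 67.3%, Flow A 673/1185 = 56.8% → Flow B
Overall: Flow B 3754/5423 = 69.2%, Flow A 4025/6012 = 66.9% → Flow B
Flow B wins overall and in every traffic group — no reversal.

Yes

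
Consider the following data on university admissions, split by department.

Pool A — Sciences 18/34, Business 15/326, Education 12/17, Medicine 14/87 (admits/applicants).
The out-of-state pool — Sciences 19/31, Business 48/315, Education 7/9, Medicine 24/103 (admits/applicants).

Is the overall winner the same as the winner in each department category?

Yes

Sciences: Pool A 18/34 = 52.9%, the out-of-state pool 19/31 = 61.3% → the out-of-state pool
Business: Pool A 15/326 = 4.6%, the out-of-state pool 48/315 = 15.2% → the out-of-state pool
Education: Pool A 12/17 = 70.6%, the out-of-state pool 7/9 = 77.8% → the out-of-state pool
Medicine: Pool A 14/87 = 16.1%, the out-of-state pool 24/103 = 23.3% → the out-of-state pool
Overall: Pool A 59/464 = 12.7%, the out-of-state pool 98/458 = 21.4% → the out-of-state pool
The out-of-state pool wins overall and in every department group — no reversal.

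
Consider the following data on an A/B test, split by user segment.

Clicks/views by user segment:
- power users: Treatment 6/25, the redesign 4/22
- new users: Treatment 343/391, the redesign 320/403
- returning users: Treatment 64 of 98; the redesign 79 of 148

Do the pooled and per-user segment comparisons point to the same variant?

Yes

Power users: Treatment 6/25 = 24.0%, the redesign 4/22 = 18.2% → Treatment
New users: Treatment 343/391 = 87.7%, the redesign 320/403 = 79.4% → Treatment
Returning users: Treatment 64/98 = 65.3%, the redesign 79/148 = 53.4% → Treatment
Overall: Treatment 413/514 = 80.4%, the redesign 403/573 = 70.3% → Treatment
Treatment wins overall and in every user group — no reversal.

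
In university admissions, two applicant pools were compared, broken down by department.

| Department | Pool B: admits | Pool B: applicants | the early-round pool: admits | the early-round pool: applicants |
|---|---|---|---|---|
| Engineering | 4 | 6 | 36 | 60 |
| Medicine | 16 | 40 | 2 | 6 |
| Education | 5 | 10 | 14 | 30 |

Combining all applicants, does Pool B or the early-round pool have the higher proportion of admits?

the early-round pool

Engineering: Pool B 4/6 = 66.7%, the early-round pool 36/60 = 60.0% → Pool B
Medicine: Pool B 16/40 = 40.0%, the early-round pool 2/6 = 33.3% → Pool B
Education: Pool B 5/10 = 50.0%, the early-round pool 14/30 = 46.7% → Pool B
Overall: Pool B 25/56 = 44.6%, the early-round pool 52/96 = 54.2% → the early-round pool
(Pool B wins every department group but the early-round pool wins overall — Pool B's applicants skew toward the low-rate Medicine group.)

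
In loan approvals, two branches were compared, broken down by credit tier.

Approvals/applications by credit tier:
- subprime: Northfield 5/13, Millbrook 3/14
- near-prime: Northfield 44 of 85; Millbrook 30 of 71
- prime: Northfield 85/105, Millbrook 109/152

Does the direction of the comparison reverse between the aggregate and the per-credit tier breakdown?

Subprime: Northfield 5/13 = 38.5%, Millbrook 3/14 = 21.4% → Northfield
Near-prime: Northfield 44/85 = 51.8%, Millbrook 30/71 = 42.3% → Northfield
Prime: Northfield 85/105 = 81.0%, Millbrook 109/152 = 71.7% → Northfield
Overall: Northfield 134/203 = 66.0%, Millbrook 142/237 = 59.9% → Northfield
Northfield wins overall and in every credit group — no reversal.

No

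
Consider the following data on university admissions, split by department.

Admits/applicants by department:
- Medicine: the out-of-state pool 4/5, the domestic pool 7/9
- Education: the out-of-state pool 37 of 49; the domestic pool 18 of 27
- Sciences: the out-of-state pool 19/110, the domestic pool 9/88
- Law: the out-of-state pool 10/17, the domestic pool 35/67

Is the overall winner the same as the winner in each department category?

Yes

Medicine: the out-of-state pool 4/5 = 80.0%, the domestic pool 7/9 = 77.8% → the out-of-state pool
Education: the out-of-state pool 37/49 = 75.5%, the domestic pool 18/27 = 66.7% → the out-of-state pool
Sciences: the out-of-state pool 19/110 = 17.3%, the domestic pool 9/88 = 10.2% → the out-of-state pool
Law: the out-of-state pool 10/17 = 58.8%, the domestic pool 35/67 = 52.2% → the out-of-state pool
Overall: the out-of-state pool 70/181 = 38.7%, the domestic pool 69/191 = 36.1% → the out-of-state pool
The out-of-state pool wins overall and in every department group — no reversal.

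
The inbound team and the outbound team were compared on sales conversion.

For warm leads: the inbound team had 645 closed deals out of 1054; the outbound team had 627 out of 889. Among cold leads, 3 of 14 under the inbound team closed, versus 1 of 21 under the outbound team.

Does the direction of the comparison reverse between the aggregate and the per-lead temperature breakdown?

No

Warm: the inbound team 645/1054 = 61.2%, the outbound team 627/889 = 70.5% → the outbound team
Cold: the inbound team 3/14 = 21.4%, the outbound team 1/21 = 4.8% → the inbound team
Overall: the inbound team 648/1068 = 60.7%, the outbound team 628/910 = 69.0% → the outbound team
Neither sweeps: the inbound team wins 1 of 2 groups, the outbound team wins 1. The outbound team wins overall but not every group — no Simpson reversal.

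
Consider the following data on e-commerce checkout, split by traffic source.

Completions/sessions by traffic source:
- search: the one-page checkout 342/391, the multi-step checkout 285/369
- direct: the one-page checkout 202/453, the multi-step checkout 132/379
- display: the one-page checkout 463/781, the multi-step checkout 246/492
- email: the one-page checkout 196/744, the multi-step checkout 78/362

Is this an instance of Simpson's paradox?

No

Search: the one-page checkout 342/391 = 87.5%, the multi-step checkout 285/369 = 77.2% → the one-page checkout
Direct: the one-page checkout 202/453 = 44.6%, the multi-step checkout 132/379 = 34.8% → the one-page checkout
Display: the one-page checkout 463/781 = 59.3%, the multi-step checkout 246/492 = 50.0% → the one-page checkout
Email: the one-page checkout 196/744 = 26.3%, the multi-step checkout 78/362 = 21.5% → the one-page checkout
Overall: the one-page checkout 1203/2369 = 50.8%, the multi-step checkout 741/1602 = 46.3% → the one-page checkout
The one-page checkout wins overall and in every traffic group — no reversal.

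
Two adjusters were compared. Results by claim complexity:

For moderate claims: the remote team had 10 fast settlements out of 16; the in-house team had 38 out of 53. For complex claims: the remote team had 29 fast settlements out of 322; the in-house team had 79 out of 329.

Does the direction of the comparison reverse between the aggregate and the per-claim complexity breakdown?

No

Moderate: the remote team 10/16 = 62.5%, the in-house team 38/53 = 71.7% → the in-house team
Complex: the remote team 29/322 = 9.0%, the in-house team 79/329 = 24.0% → the in-house team
Overall: the remote team 39/338 = 11.5%, the in-house team 117/382 = 30.6% → the in-house team
The in-house team wins overall and in every claim group — no reversal.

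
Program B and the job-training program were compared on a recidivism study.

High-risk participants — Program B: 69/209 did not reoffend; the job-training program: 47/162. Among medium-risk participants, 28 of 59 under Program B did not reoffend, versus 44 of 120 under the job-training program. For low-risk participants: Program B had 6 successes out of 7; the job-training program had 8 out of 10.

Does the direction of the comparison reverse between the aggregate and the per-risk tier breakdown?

High-risk: Program B 69/209 = 33.0%, the job-training program 47/162 = 29.0% → Program B
Medium-risk: Program B 28/59 = 47.5%, the job-training program 44/120 = 36.7% → Program B
Low-risk: Program B 6/7 = 85.7%, the job-training program 8/10 = 80.0% → Program B
Overall: Program B 103/275 = 37.5%, the job-training program 99/292 = 33.9% → Program B
Program B wins overall and in every risk group — no reversal.

No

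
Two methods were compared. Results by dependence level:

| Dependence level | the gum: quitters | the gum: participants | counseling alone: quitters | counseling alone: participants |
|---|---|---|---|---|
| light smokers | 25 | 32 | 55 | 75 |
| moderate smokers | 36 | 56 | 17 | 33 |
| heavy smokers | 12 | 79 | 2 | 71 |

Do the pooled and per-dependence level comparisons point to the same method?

Light smokers: the gum 25/32 = 78.1%, counseling alone 55/75 = 73.3% → the gum
Moderate smokers: the gum 36/56 = 64.3%, counseling alone 17/33 = 51.5% → the gum
Heavy smokers: the gum 12/79 = 15.2%, counseling alone 2/71 = 2.8% → the gum
Overall: the gum 73/167 = 43.7%, counseling alone 74/179 = 41.3% → the gum
The gum wins overall and in every dependence group — no reversal.

Yes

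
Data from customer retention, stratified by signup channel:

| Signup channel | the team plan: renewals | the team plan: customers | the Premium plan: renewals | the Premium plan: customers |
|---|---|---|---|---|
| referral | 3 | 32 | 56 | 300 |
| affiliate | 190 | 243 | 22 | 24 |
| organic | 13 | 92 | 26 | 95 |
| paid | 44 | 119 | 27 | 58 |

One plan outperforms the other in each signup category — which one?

the Premium plan

Referral: the team plan 3/32 = 9.4%, the Premium plan 56/300 = 18.7% → the Premium plan
Affiliate: the team plan 190/243 = 78.2%, the Premium plan 22/24 = 91.7% → the Premium plan
Organic: the team plan 13/92 = 14.1%, the Premium plan 26/95 = 27.4% → the Premium plan
Paid: the team plan 44/119 = 37.0%, the Premium plan 27/58 = 46.6% → the Premium plan
The Premium plan has the higher rate in all 4 groups.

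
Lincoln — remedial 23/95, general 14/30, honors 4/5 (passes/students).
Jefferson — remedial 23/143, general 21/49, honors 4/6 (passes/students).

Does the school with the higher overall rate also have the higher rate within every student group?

Yes

Remedial: Lincoln 23/95 = 24.2%, Jefferson 23/143 = 16.1% → Lincoln
General: Lincoln 14/30 = 46.7%, Jefferson 21/49 = 42.9% → Lincoln
Honors: Lincoln 4/5 = 80.0%, Jefferson 4/6 = 66.7% → Lincoln
Overall: Lincoln 41/130 = 31.5%, Jefferson 48/198 = 24.2% → Lincoln
Lincoln wins overall and in every student group — no reversal.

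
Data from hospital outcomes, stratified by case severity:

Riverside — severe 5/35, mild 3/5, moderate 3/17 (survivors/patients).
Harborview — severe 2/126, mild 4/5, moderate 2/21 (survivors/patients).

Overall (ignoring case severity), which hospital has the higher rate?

Riverside

Severe: Riverside 5/35 = 14.3%, Harborview 2/126 = 1.6% → Riverside
Mild: Riverside 3/5 = 60.0%, Harborview 4/5 = 80.0% → Harborview
Moderate: Riverside 3/17 = 17.6%, Harborview 2/21 = 9.5% → Riverside
Overall: Riverside 11/57 = 19.3%, Harborview 8/152 = 5.3% → Riverside
(Neither sweeps every case group, but Riverside has the higher pooled rate.)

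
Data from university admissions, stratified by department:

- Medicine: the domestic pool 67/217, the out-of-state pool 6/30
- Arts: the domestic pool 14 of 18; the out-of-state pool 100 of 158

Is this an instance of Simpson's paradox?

Medicine: the domestic pool 67/217 = 30.9%, the out-of-state pool 6/30 = 20.0% → the domestic pool
Arts: the domestic pool 14/18 = 77.8%, the out-of-state pool 100/158 = 63.3% → the domestic pool
Overall: the domestic pool 81/235 = 34.5%, the out-of-state pool 106/188 = 56.4% → the out-of-state pool
The domestic pool wins each department group but the out-of-state pool wins overall — the comparison reverses. The domestic pool's applicants skew toward Medicine, which has a lower base rate.

Yes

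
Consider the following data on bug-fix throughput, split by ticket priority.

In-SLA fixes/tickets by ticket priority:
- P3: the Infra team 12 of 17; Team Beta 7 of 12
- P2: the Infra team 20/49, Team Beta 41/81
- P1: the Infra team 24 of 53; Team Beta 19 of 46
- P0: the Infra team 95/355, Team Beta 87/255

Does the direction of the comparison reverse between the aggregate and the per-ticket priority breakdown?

No

P3: the Infra team 12/17 = 70.6%, Team Beta 7/12 = 58.3% → the Infra team
P2: the Infra team 20/49 = 40.8%, Team Beta 41/81 = 50.6% → Team Beta
P1: the Infra team 24/53 = 45.3%, Team Beta 19/46 = 41.3% → the Infra team
P0: the Infra team 95/355 = 26.8%, Team Beta 87/255 = 34.1% → Team Beta
Overall: the Infra team 151/474 = 31.9%, Team Beta 154/394 = 39.1% → Team Beta
Neither sweeps: the Infra team wins 2 of 4 groups, Team Beta wins 2. Team Beta wins overall but not every group — no Simpson reversal.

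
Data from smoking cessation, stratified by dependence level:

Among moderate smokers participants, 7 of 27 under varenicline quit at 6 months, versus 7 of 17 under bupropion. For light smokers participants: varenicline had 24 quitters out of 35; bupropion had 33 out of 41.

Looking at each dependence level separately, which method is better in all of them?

Moderate smokers: varenicline 7/27 = 25.9%, bupropion 7/17 = 41.2% → bupropion
Light smokers: varenicline 24/35 = 68.6%, bupropion 33/41 = 80.5% → bupropion
Bupropion has the higher rate in both groups.

bupropion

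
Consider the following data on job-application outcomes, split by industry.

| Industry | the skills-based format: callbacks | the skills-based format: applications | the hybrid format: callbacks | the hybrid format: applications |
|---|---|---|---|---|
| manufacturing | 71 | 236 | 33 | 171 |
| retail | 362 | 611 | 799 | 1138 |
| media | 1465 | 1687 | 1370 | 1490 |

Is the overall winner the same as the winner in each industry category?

No

Manufacturing: the skills-based format 71/236 = 30.1%, the hybrid format 33/171 = 19.3% → the skills-based format
Retail: the skills-based format 362/611 = 59.2%, the hybrid format 799/1138 = 70.2% → the hybrid format
Media: the skills-based format 1465/1687 = 86.8%, the hybrid format 1370/1490 = 91.9% → the hybrid format
Overall: the skills-based format 1898/2534 = 74.9%, the hybrid format 2202/2799 = 78.7% → the hybrid format
Neither sweeps: the skills-based format wins 1 of 3 groups, the hybrid format wins 2. The hybrid format wins overall but not every group — no Simpson reversal.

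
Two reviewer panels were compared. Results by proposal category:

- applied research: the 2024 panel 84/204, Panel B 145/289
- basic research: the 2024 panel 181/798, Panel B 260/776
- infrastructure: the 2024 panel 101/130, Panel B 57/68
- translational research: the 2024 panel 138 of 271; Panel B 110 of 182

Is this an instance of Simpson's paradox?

No

Applied research: the 2024 panel 84/204 = 41.2%, Panel B 145/289 = 50.2% → Panel B
Basic research: the 2024 panel 181/798 = 22.7%, Panel B 260/776 = 33.5% → Panel B
Infrastructure: the 2024 panel 101/130 = 77.7%, Panel B 57/68 = 83.8% → Panel B
Translational research: the 2024 panel 138/271 = 50.9%, Panel B 110/182 = 60.4% → Panel B
Overall: the 2024 panel 504/1403 = 35.9%, Panel B 572/1315 = 43.5% → Panel B
Panel B wins overall and in every proposal group — no reversal.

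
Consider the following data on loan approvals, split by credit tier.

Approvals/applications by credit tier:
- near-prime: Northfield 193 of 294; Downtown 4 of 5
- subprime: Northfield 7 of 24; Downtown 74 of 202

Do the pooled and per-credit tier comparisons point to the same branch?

No

Near-prime: Northfield 193/294 = 65.6%, Downtown 4/5 = 80.0% → Downtown
Subprime: Northfield 7/24 = 29.2%, Downtown 74/202 = 36.6% → Downtown
Overall: Northfield 200/318 = 62.9%, Downtown 78/207 = 37.7% → Northfield
Downtown wins each credit group but Northfield wins overall — the comparison reverses. Downtown's applications skew toward subprime, which has a lower base rate.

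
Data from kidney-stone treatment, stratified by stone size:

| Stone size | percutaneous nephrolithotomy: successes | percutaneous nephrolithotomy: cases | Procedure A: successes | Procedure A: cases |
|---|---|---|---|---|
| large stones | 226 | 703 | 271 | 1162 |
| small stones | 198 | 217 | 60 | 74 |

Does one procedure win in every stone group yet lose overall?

No

Large stones: percutaneous nephrolithotomy 226/703 = 32.1%, Procedure A 271/1162 = 23.3% → percutaneous nephrolithotomy
Small stones: percutaneous nephrolithotomy 198/217 = 91.2%, Procedure A 60/74 = 81.1% → percutaneous nephrolithotomy
Overall: percutaneous nephrolithotomy 424/920 = 46.1%, Procedure A 331/1236 = 26.8% → percutaneous nephrolithotomy
Percutaneous nephrolithotomy wins overall and in every stone group — no reversal.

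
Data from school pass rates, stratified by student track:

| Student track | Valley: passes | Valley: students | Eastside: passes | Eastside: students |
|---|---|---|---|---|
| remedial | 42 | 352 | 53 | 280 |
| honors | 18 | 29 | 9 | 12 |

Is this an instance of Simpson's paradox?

Remedial: Valley 42/352 = 11.9%, Eastside 53/280 = 18.9% → Eastside
Honors: Valley 18/29 = 62.1%, Eastside 9/12 = 75.0% → Eastside
Overall: Valley 60/381 = 15.7%, Eastside 62/292 = 21.2% → Eastside
Eastside wins overall and in every student group — no reversal.

No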